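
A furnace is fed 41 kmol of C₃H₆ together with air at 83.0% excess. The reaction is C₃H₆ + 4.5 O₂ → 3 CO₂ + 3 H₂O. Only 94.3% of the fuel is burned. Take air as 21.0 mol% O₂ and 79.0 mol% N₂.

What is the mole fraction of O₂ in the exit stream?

0.0981

Stoichiometric O₂ = 4.5 × 41 = 184.5 kmol; O₂ fed = 184.5 × 1.830 = 337.6 kmol.
N₂ fed = 337.6 × 79/21 = 1270 kmol.
Fuel reacted = 0.943 × 41 → ξ = 38.66 kmol.
Outlet (n = n₀ + ν ξ):
  C₃H₆: 41 − 1(38.66) = 2.337
  O₂: 337.6 − 4.5(38.66) = 163.7
  N₂: 1270 (inert)
  CO₂: 0 + 3(38.66) = 116
  H₂O: 0 + 3(38.66) = 116
Total out = 1668 kmol; y_O₂ = 163.7 / 1668 = 0.09811.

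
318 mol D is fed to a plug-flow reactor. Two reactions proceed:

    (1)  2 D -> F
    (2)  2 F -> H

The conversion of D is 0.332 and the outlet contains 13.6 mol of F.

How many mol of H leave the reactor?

19.6 mol

Conversion of D: D consumed = 2ξ₁ = 0.332 × 318 → ξ₁ = 52.79 mol.
F balance: n_F = 0 + 1ξ₁ − 2ξ₂ = 13.6 → ξ₂ = (1·52.79 − 13.6)/2 = 19.59 mol.
Outlet amounts (n = n₀ + Σ ν·ξ):
  D: 318 − 2(52.79) = 212.4
  F: 0 + 1(52.79) − 2(19.59) = 13.6
  H: 0 + 1(19.59) = 19.59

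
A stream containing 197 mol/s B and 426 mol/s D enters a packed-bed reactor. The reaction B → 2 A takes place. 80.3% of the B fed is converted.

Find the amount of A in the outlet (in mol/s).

316 mol/s

B reacted = 0.803 × 197 = 158.2 mol/s; ν_B = −1, so ξ = 158.2/1 = 158.2 mol/s.
Outlet amounts (n = n₀ + ν ξ):
  B: 197 − 1(158.2) = 38.81
  A: 0 + 2(158.2) = 316.4
  D: 426 (inert)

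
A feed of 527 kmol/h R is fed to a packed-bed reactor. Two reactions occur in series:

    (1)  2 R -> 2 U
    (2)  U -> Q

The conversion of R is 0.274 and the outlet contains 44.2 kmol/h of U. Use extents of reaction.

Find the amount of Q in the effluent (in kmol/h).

Conversion of R: R consumed = 2ξ₁ = 0.274 × 527 → ξ₁ = 72.2 kmol/h.
U balance: n_U = 0 + 2ξ₁ − 1ξ₂ = 44.2 → ξ₂ = (2·72.2 − 44.2)/1 = 100.2 kmol/h.
Outlet amounts (n = n₀ + Σ ν·ξ):
  R: 527 − 2(72.2) = 382.6
  U: 0 + 2(72.2) − 1(100.2) = 44.2
  Q: 0 + 1(100.2) = 100.2

100 kmol/h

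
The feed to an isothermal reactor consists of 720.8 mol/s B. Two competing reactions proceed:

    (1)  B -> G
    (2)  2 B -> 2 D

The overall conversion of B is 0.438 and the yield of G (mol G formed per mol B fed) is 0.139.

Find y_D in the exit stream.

Yield of G: 1ξ₁ / 720.8 = 0.139 → ξ₁ = 100.2 mol/s.
Conversion of B: 1ξ₁ + 2ξ₂ = 0.438 × 720.8 = 315.7 → ξ₂ = 107.8 mol/s.
Outlet amounts (n = n₀ + Σ ν·ξ):
  B: 720.8 − 1(100.2) − 2(107.8) = 405.1
  G: 0 + 1(100.2) = 100.2
  D: 0 + 2(107.8) = 215.5
Total out = 720.8 mol/s; y_D = 215.5 / 720.8 = 0.299.

0.299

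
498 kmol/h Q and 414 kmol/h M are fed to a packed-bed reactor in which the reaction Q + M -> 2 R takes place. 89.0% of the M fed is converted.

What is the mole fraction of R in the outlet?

M reacted = 0.89 × 414 = 368.5 kmol/h; ν_M = −1, so ξ = 368.5/1 = 368.5 kmol/h.
Outlet amounts (n = n₀ + ν ξ):
  Q: 498 − 1(368.5) = 129.5
  M: 414 − 1(368.5) = 45.54
  R: 0 + 2(368.5) = 736.9
Total out = 912 kmol/h; y_R = 736.9 / 912 = 0.808.

0.808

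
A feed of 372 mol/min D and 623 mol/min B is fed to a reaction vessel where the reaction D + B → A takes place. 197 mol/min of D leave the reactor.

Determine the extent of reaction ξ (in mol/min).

ξ = 175 mol/min

For D: n = n₀ − 1ξ → 197 = 372 − 1ξ, giving ξ = 175 mol/min.
Outlet amounts (n = n₀ + ν ξ):
  D: 372 − 1(175) = 197
  B: 623 − 1(175) = 448
  A: 0 + 1(175) = 175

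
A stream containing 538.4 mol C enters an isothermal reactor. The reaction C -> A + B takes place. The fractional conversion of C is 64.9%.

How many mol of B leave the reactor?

C reacted = 0.649 × 538.4 = 349.4 mol; ν_C = −1, so ξ = 349.4/1 = 349.4 mol.
Outlet amounts (n = n₀ + ν ξ):
  C: 538.4 − 1(349.4) = 189
  A: 0 + 1(349.4) = 349.4
  B: 0 + 1(349.4) = 349.4

349 mol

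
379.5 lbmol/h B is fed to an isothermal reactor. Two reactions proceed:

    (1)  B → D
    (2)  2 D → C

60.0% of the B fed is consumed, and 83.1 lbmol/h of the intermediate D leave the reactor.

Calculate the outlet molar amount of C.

72.3 lbmol/h

Conversion of B: B consumed = 1ξ₁ = 0.6 × 379.5 → ξ₁ = 227.7 lbmol/h.
D balance: n_D = 0 + 1ξ₁ − 2ξ₂ = 83.1 → ξ₂ = (1·227.7 − 83.1)/2 = 72.3 lbmol/h.
Outlet amounts (n = n₀ + Σ ν·ξ):
  B: 379.5 − 1(227.7) = 151.8
  D: 0 + 1(227.7) − 2(72.3) = 83.1
  C: 0 + 1(72.3) = 72.3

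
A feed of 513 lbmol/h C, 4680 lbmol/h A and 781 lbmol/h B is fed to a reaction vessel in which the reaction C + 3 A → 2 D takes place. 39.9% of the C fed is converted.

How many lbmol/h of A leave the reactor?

4070 lbmol/h

C reacted = 0.399 × 513 = 204.7 lbmol/h; ν_C = −1, so ξ = 204.7/1 = 204.7 lbmol/h.
Outlet amounts (n = n₀ + ν ξ):
  C: 513 − 1(204.7) = 308.3
  A: 4680 − 3(204.7) = 4066
  D: 0 + 2(204.7) = 409.4
  B: 781 (inert)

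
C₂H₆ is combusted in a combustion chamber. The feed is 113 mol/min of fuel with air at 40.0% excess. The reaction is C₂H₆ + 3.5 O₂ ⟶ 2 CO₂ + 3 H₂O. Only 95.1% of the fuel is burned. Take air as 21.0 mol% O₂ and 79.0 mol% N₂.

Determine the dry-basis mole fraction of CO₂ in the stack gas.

0.0866

Stoichiometric O₂ = 3.5 × 113 = 395.5 mol/min; O₂ fed = 395.5 × 1.400 = 553.7 mol/min.
N₂ fed = 553.7 × 79/21 = 2083 mol/min.
Fuel reacted = 0.951 × 113 → ξ = 107.5 mol/min.
Outlet (n = n₀ + ν ξ):
  C₂H₆: 113 − 1(107.5) = 5.537
  O₂: 553.7 − 3.5(107.5) = 177.6
  N₂: 2083 (inert)
  CO₂: 0 + 2(107.5) = 214.9
  H₂O: 0 + 3(107.5) = 322.4
Dry total = 2481 mol/min; y_CO₂ (dry) = 214.9 / 2481 = 0.08663.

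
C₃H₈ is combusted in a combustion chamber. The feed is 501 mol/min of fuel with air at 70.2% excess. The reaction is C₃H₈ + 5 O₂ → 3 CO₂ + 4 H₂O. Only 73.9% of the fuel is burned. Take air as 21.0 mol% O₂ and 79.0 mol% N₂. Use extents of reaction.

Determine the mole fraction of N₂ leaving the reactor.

Stoichiometric O₂ = 5 × 501 = 2505 mol/min; O₂ fed = 2505 × 1.702 = 4264 mol/min.
N₂ fed = 4264 × 79/21 = 16040 mol/min.
Fuel reacted = 0.739 × 501 → ξ = 370.2 mol/min.
Outlet (n = n₀ + ν ξ):
  C₃H₈: 501 − 1(370.2) = 130.8
  O₂: 4264 − 5(370.2) = 2412
  N₂: 16040 (inert)
  CO₂: 0 + 3(370.2) = 1111
  H₂O: 0 + 4(370.2) = 1481
Total out = 21170 mol/min; y_N₂ = 16040 / 21170 = 0.7575.

0.757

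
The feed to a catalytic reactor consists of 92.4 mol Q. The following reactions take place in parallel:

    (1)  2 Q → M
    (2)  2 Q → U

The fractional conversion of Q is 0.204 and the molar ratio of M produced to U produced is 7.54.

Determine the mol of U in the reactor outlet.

1.1 mol

Conversion of Q: Q consumed = 0.204 × 92.4 = 18.85 mol = 2ξ₁ + 2ξ₂.
Selectivity: 1ξ₁ / (1ξ₂) = 7.54 → ξ₁ = 7.54 ξ₂.
Substitute: (2·7.54 + 2) ξ₂ = 18.85 → ξ₂ = 1.104 mol, ξ₁ = 8.321 mol.
Outlet amounts (n = n₀ + Σ ν·ξ):
  Q: 92.4 − 2(8.321) − 2(1.104) = 73.55
  M: 0 + 1(8.321) = 8.321
  U: 0 + 1(1.104) = 1.104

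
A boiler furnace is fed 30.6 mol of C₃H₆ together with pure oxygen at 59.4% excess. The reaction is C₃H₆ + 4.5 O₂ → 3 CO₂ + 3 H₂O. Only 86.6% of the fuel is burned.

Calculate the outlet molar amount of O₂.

Stoichiometric O₂ = 4.5 × 30.6 = 137.7 mol; O₂ fed = 137.7 × 1.594 = 219.5 mol.
Fuel reacted = 0.866 × 30.6 → ξ = 26.5 mol.
Outlet (n = n₀ + ν ξ):
  C₃H₆: 30.6 − 1(26.5) = 4.1
  O₂: 219.5 − 4.5(26.5) = 100.2
  CO₂: 0 + 3(26.5) = 79.5
  H₂O: 0 + 3(26.5) = 79.5

100 mol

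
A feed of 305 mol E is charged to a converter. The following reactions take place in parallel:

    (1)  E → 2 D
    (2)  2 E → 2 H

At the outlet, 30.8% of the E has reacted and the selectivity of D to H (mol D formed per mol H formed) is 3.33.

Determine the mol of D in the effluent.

117 mol

Conversion of E: E consumed = 0.308 × 305 = 93.94 mol = 1ξ₁ + 2ξ₂.
Selectivity: 2ξ₁ / (2ξ₂) = 3.33 → ξ₁ = 3.33 ξ₂.
Substitute: (1·3.33 + 2) ξ₂ = 93.94 → ξ₂ = 17.62 mol, ξ₁ = 58.69 mol.
Outlet amounts (n = n₀ + Σ ν·ξ):
  E: 305 − 1(58.69) − 2(17.62) = 211.1
  D: 0 + 2(58.69) = 117.4
  H: 0 + 2(17.62) = 35.25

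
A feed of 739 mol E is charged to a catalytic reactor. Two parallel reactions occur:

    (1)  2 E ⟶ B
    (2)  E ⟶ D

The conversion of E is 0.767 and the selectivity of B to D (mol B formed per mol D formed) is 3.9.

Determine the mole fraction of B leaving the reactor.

0.515

Conversion of E: E consumed = 0.767 × 739 = 566.8 mol = 2ξ₁ + 1ξ₂.
Selectivity: 1ξ₁ / (1ξ₂) = 3.9 → ξ₁ = 3.9 ξ₂.
Substitute: (2·3.9 + 1) ξ₂ = 566.8 → ξ₂ = 64.41 mol, ξ₁ = 251.2 mol.
Outlet amounts (n = n₀ + Σ ν·ξ):
  E: 739 − 2(251.2) − 1(64.41) = 172.2
  B: 0 + 1(251.2) = 251.2
  D: 0 + 1(64.41) = 64.41
Total out = 487.8 mol; y_B = 251.2 / 487.8 = 0.515.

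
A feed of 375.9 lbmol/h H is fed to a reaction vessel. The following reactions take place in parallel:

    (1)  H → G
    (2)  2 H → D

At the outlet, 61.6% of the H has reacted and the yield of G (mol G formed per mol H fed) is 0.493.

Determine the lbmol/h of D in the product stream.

Yield of G: 1ξ₁ / 375.9 = 0.493 → ξ₁ = 185.3 lbmol/h.
Conversion of H: 1ξ₁ + 2ξ₂ = 0.616 × 375.9 = 231.6 → ξ₂ = 23.12 lbmol/h.
Outlet amounts (n = n₀ + Σ ν·ξ):
  H: 375.9 − 1(185.3) − 2(23.12) = 144.3
  G: 0 + 1(185.3) = 185.3
  D: 0 + 1(23.12) = 23.12

23.1 lbmol/h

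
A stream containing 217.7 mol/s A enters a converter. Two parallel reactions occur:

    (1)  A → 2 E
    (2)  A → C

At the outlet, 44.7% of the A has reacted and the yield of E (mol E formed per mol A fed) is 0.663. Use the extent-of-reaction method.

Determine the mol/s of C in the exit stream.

Yield of E: 2ξ₁ / 217.7 = 0.663 → ξ₁ = 72.17 mol/s.
Conversion of A: 1ξ₁ + 1ξ₂ = 0.447 × 217.7 = 97.31 → ξ₂ = 25.14 mol/s.
Outlet amounts (n = n₀ + Σ ν·ξ):
  A: 217.7 − 1(72.17) − 1(25.14) = 120.4
  E: 0 + 2(72.17) = 144.3
  C: 0 + 1(25.14) = 25.14

25.1 mol/s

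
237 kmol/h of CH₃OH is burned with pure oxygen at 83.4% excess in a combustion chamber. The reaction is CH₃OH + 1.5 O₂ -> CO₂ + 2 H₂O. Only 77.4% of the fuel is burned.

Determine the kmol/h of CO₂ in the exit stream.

183 kmol/h

Stoichiometric O₂ = 1.5 × 237 = 355.5 kmol/h; O₂ fed = 355.5 × 1.834 = 652 kmol/h.
Fuel reacted = 0.774 × 237 → ξ = 183.4 kmol/h.
Outlet (n = n₀ + ν ξ):
  CH₃OH: 237 − 1(183.4) = 53.56
  O₂: 652 − 1.5(183.4) = 376.8
  CO₂: 0 + 1(183.4) = 183.4
  H₂O: 0 + 2(183.4) = 366.9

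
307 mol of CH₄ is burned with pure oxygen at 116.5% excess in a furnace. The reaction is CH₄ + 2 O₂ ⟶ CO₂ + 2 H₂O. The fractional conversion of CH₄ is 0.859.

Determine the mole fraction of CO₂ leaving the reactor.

0.161

Stoichiometric O₂ = 2 × 307 = 614 mol; O₂ fed = 614 × 2.165 = 1329 mol.
Fuel reacted = 0.859 × 307 → ξ = 263.7 mol.
Outlet (n = n₀ + ν ξ):
  CH₄: 307 − 1(263.7) = 43.29
  O₂: 1329 − 2(263.7) = 801.9
  CO₂: 0 + 1(263.7) = 263.7
  H₂O: 0 + 2(263.7) = 527.4
Total out = 1636 mol; y_CO₂ = 263.7 / 1636 = 0.1612.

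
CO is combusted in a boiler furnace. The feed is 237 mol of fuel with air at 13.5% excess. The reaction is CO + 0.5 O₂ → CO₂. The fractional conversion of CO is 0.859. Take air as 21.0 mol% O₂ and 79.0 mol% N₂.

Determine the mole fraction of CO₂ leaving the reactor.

Stoichiometric O₂ = 0.5 × 237 = 118.5 mol; O₂ fed = 118.5 × 1.135 = 134.5 mol.
N₂ fed = 134.5 × 79/21 = 506 mol.
Fuel reacted = 0.859 × 237 → ξ = 203.6 mol.
Outlet (n = n₀ + ν ξ):
  CO: 237 − 1(203.6) = 33.42
  O₂: 134.5 − 0.5(203.6) = 32.71
  N₂: 506 (inert)
  CO₂: 0 + 1(203.6) = 203.6
Total out = 775.7 mol; y_CO₂ = 203.6 / 775.7 = 0.2625.

0.262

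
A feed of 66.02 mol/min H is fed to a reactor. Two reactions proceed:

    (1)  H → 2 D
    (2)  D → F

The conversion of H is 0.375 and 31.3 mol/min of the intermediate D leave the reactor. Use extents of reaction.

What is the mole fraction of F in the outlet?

Conversion of H: H consumed = 1ξ₁ = 0.375 × 66.02 → ξ₁ = 24.76 mol/min.
D balance: n_D = 0 + 2ξ₁ − 1ξ₂ = 31.3 → ξ₂ = (2·24.76 − 31.3)/1 = 18.21 mol/min.
Outlet amounts (n = n₀ + Σ ν·ξ):
  H: 66.02 − 1(24.76) = 41.26
  D: 0 + 2(24.76) − 1(18.21) = 31.3
  F: 0 + 1(18.21) = 18.21
Total out = 90.78 mol/min; y_F = 18.21 / 90.78 = 0.2007.

0.201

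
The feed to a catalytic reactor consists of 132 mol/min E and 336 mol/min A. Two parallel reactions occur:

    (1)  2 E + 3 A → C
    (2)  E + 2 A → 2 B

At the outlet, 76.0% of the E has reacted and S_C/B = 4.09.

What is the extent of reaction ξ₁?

Conversion of E: E consumed = 0.76 × 132 = 100.3 mol/min = 2ξ₁ + 1ξ₂.
Selectivity: 1ξ₁ / (2ξ₂) = 4.09 → ξ₁ = 8.18 ξ₂.
Substitute: (2·8.18 + 1) ξ₂ = 100.3 → ξ₂ = 5.779 mol/min, ξ₁ = 47.27 mol/min.
Outlet amounts (n = n₀ + Σ ν·ξ):
  E: 132 − 2(47.27) − 1(5.779) = 31.68
  A: 336 − 3(47.27) − 2(5.779) = 182.6
  C: 0 + 1(47.27) = 47.27
  B: 0 + 2(5.779) = 11.56

ξ₁ = 47.3 mol/min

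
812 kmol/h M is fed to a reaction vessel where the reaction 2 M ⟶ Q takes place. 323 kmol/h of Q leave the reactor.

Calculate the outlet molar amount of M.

For Q: n = n₀ + 1ξ → 323 = 0 + 1ξ, giving ξ = 323 kmol/h.
Outlet amounts (n = n₀ + ν ξ):
  M: 812 − 2(323) = 166
  Q: 0 + 1(323) = 323

166 kmol/h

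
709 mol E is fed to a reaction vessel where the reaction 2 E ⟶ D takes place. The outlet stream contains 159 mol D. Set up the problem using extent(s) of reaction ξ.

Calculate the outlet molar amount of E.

391 mol

For D: n = n₀ + 1ξ → 159 = 0 + 1ξ, giving ξ = 159 mol.
Outlet amounts (n = n₀ + ν ξ):
  E: 709 − 2(159) = 391
  D: 0 + 1(159) = 159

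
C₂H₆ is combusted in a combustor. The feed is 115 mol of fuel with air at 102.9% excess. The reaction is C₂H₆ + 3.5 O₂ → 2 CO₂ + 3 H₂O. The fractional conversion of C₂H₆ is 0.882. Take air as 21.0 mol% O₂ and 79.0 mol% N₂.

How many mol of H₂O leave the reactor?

Stoichiometric O₂ = 3.5 × 115 = 402.5 mol; O₂ fed = 402.5 × 2.029 = 816.7 mol.
N₂ fed = 816.7 × 79/21 = 3072 mol.
Fuel reacted = 0.882 × 115 → ξ = 101.4 mol.
Outlet (n = n₀ + ν ξ):
  C₂H₆: 115 − 1(101.4) = 13.57
  O₂: 816.7 − 3.5(101.4) = 461.7
  N₂: 3072 (inert)
  CO₂: 0 + 2(101.4) = 202.9
  H₂O: 0 + 3(101.4) = 304.3

304 mol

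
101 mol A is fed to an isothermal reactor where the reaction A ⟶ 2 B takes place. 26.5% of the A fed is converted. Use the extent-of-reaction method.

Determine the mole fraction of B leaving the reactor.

A reacted = 0.265 × 101 = 26.77 mol; ν_A = −1, so ξ = 26.77/1 = 26.77 mol.
Outlet amounts (n = n₀ + ν ξ):
  A: 101 − 1(26.77) = 74.23
  B: 0 + 2(26.77) = 53.53
Total out = 127.8 mol; y_B = 53.53 / 127.8 = 0.419.

0.419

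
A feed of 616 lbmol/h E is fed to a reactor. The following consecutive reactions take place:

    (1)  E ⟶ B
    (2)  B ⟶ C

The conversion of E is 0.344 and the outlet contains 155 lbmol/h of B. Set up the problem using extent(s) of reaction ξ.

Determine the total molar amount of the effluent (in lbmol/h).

Conversion of E: E consumed = 1ξ₁ = 0.344 × 616 → ξ₁ = 211.9 lbmol/h.
B balance: n_B = 0 + 1ξ₁ − 1ξ₂ = 155 → ξ₂ = (1·211.9 − 155)/1 = 56.9 lbmol/h.
Outlet amounts (n = n₀ + Σ ν·ξ):
  E: 616 − 1(211.9) = 404.1
  B: 0 + 1(211.9) − 1(56.9) = 155
  C: 0 + 1(56.9) = 56.9
Total out = 404.1 + 155 + 56.9 = 616 lbmol/h.

616 lbmol/h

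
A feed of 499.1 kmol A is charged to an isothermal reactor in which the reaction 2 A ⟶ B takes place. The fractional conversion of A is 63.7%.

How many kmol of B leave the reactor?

A reacted = 0.637 × 499.1 = 317.9 kmol; ν_A = −2, so ξ = 317.9/2 = 159 kmol.
Outlet amounts (n = n₀ + ν ξ):
  A: 499.1 − 2(159) = 181.2
  B: 0 + 1(159) = 159

159 kmol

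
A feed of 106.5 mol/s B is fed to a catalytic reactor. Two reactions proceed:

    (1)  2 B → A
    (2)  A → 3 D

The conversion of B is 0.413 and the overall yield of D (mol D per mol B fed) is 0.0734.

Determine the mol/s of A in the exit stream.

19.4 mol/s

Conversion of B: B consumed = 2ξ₁ = 0.413 × 106.5 → ξ₁ = 21.99 mol/s.
Yield of D: 3ξ₂ / 106.5 = 0.0734 → ξ₂ = 2.606 mol/s.
Outlet amounts (n = n₀ + Σ ν·ξ):
  B: 106.5 − 2(21.99) = 62.52
  A: 0 + 1(21.99) − 1(2.606) = 19.39
  D: 0 + 3(2.606) = 7.817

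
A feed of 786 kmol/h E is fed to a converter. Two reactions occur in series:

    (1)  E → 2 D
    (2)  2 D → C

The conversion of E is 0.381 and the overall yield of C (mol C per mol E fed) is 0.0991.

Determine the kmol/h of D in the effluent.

443 kmol/h

Conversion of E: E consumed = 1ξ₁ = 0.381 × 786 → ξ₁ = 299.5 kmol/h.
Yield of C: 1ξ₂ / 786 = 0.0991 → ξ₂ = 77.89 kmol/h.
Outlet amounts (n = n₀ + Σ ν·ξ):
  E: 786 − 1(299.5) = 486.5
  D: 0 + 2(299.5) − 2(77.89) = 443.1
  C: 0 + 1(77.89) = 77.89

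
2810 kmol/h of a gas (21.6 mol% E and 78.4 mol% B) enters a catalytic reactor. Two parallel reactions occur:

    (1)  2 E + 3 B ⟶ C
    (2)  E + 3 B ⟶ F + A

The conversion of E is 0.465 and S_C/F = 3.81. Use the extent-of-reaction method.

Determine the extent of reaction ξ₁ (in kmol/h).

ξ₁ = 125 kmol/h

Conversion of E: E consumed = 0.465 × 607 = 282.2 kmol/h = 2ξ₁ + 1ξ₂.
Selectivity: 1ξ₁ / (1ξ₂) = 3.81 → ξ₁ = 3.81 ξ₂.
Substitute: (2·3.81 + 1) ξ₂ = 282.2 → ξ₂ = 32.74 kmol/h, ξ₁ = 124.7 kmol/h.
Outlet amounts (n = n₀ + Σ ν·ξ):
  E: 607 − 2(124.7) − 1(32.74) = 324.7
  B: 2203 − 3(124.7) − 3(32.74) = 1731
  C: 0 + 1(124.7) = 124.7
  F: 0 + 1(32.74) = 32.74
  A: 0 + 1(32.74) = 32.74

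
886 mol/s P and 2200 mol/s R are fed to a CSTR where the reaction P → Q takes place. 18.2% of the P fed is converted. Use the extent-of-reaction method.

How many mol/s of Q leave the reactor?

161 mol/s

P reacted = 0.182 × 886 = 161.3 mol/s; ν_P = −1, so ξ = 161.3/1 = 161.3 mol/s.
Outlet amounts (n = n₀ + ν ξ):
  P: 886 − 1(161.3) = 724.7
  Q: 0 + 1(161.3) = 161.3
  R: 2200 (inert)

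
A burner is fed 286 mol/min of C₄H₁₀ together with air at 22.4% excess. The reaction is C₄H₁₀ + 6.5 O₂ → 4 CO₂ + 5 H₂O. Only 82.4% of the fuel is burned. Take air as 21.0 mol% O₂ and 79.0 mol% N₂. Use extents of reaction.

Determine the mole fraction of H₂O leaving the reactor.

0.103

Stoichiometric O₂ = 6.5 × 286 = 1859 mol/min; O₂ fed = 1859 × 1.224 = 2275 mol/min.
N₂ fed = 2275 × 79/21 = 8560 mol/min.
Fuel reacted = 0.824 × 286 → ξ = 235.7 mol/min.
Outlet (n = n₀ + ν ξ):
  C₄H₁₀: 286 − 1(235.7) = 50.34
  O₂: 2275 − 6.5(235.7) = 743.6
  N₂: 8560 (inert)
  CO₂: 0 + 4(235.7) = 942.7
  H₂O: 0 + 5(235.7) = 1178
Total out = 11470 mol/min; y_H₂O = 1178 / 11470 = 0.1027.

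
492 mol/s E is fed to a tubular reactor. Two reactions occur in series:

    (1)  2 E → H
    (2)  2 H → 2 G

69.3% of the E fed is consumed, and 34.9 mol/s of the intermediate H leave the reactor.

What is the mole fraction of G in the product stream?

Conversion of E: E consumed = 2ξ₁ = 0.693 × 492 → ξ₁ = 170.5 mol/s.
H balance: n_H = 0 + 1ξ₁ − 2ξ₂ = 34.9 → ξ₂ = (1·170.5 − 34.9)/2 = 67.79 mol/s.
Outlet amounts (n = n₀ + Σ ν·ξ):
  E: 492 − 2(170.5) = 151
  H: 0 + 1(170.5) − 2(67.79) = 34.9
  G: 0 + 2(67.79) = 135.6
Total out = 321.5 mol/s; y_G = 135.6 / 321.5 = 0.4217.

0.422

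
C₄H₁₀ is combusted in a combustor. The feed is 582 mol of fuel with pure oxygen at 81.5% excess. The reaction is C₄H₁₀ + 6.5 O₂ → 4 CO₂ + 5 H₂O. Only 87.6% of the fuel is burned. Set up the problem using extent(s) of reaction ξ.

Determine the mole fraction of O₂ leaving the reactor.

Stoichiometric O₂ = 6.5 × 582 = 3783 mol; O₂ fed = 3783 × 1.815 = 6866 mol.
Fuel reacted = 0.876 × 582 → ξ = 509.8 mol.
Outlet (n = n₀ + ν ξ):
  C₄H₁₀: 582 − 1(509.8) = 72.17
  O₂: 6866 − 6.5(509.8) = 3552
  CO₂: 0 + 4(509.8) = 2039
  H₂O: 0 + 5(509.8) = 2549
Total out = 8213 mol; y_O₂ = 3552 / 8213 = 0.4325.

0.433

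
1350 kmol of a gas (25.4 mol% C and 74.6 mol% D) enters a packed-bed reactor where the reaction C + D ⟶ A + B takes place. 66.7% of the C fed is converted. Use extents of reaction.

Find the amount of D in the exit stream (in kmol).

778 kmol

C reacted = 0.667 × 342.9 = 228.7 kmol; ν_C = −1, so ξ = 228.7/1 = 228.7 kmol.
Outlet amounts (n = n₀ + ν ξ):
  C: 342.9 − 1(228.7) = 114.2
  D: 1007 − 1(228.7) = 778.4
  A: 0 + 1(228.7) = 228.7
  B: 0 + 1(228.7) = 228.7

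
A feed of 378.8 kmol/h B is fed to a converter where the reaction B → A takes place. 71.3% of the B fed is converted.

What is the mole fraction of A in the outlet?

0.713

B reacted = 0.713 × 378.8 = 270.1 kmol/h; ν_B = −1, so ξ = 270.1/1 = 270.1 kmol/h.
Outlet amounts (n = n₀ + ν ξ):
  B: 378.8 − 1(270.1) = 108.7
  A: 0 + 1(270.1) = 270.1
Total out = 378.8 kmol/h; y_A = 270.1 / 378.8 = 0.713.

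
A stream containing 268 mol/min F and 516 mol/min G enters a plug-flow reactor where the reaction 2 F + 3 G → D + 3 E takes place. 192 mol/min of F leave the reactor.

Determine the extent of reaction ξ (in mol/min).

ξ = 38 mol/min

For F: n = n₀ − 2ξ → 192 = 268 − 2ξ, giving ξ = 38 mol/min.
Outlet amounts (n = n₀ + ν ξ):
  F: 268 − 2(38) = 192
  G: 516 − 3(38) = 402
  D: 0 + 1(38) = 38
  E: 0 + 3(38) = 114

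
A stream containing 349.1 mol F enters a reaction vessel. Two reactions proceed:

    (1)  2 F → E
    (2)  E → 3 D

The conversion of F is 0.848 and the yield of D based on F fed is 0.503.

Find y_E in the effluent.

0.281

Conversion of F: F consumed = 2ξ₁ = 0.848 × 349.1 → ξ₁ = 148 mol.
Yield of D: 3ξ₂ / 349.1 = 0.503 → ξ₂ = 58.53 mol.
Outlet amounts (n = n₀ + Σ ν·ξ):
  F: 349.1 − 2(148) = 53.06
  E: 0 + 1(148) − 1(58.53) = 89.49
  D: 0 + 3(58.53) = 175.6
Total out = 318.1 mol; y_E = 89.49 / 318.1 = 0.2813.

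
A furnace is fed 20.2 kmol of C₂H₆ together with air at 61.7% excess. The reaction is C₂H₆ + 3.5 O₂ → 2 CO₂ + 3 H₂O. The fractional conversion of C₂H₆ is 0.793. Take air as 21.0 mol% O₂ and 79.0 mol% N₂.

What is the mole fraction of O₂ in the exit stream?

0.102

Stoichiometric O₂ = 3.5 × 20.2 = 70.7 kmol; O₂ fed = 70.7 × 1.617 = 114.3 kmol.
N₂ fed = 114.3 × 79/21 = 430.1 kmol.
Fuel reacted = 0.793 × 20.2 → ξ = 16.02 kmol.
Outlet (n = n₀ + ν ξ):
  C₂H₆: 20.2 − 1(16.02) = 4.181
  O₂: 114.3 − 3.5(16.02) = 58.26
  N₂: 430.1 (inert)
  CO₂: 0 + 2(16.02) = 32.04
  H₂O: 0 + 3(16.02) = 48.06
Total out = 572.6 kmol; y_O₂ = 58.26 / 572.6 = 0.1017.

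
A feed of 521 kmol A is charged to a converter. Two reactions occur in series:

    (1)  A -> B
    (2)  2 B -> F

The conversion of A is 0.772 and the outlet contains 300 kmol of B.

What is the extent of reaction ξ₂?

ξ₂ = 51.1 kmol

Conversion of A: A consumed = 1ξ₁ = 0.772 × 521 → ξ₁ = 402.2 kmol.
B balance: n_B = 0 + 1ξ₁ − 2ξ₂ = 300 → ξ₂ = (1·402.2 − 300)/2 = 51.11 kmol.
Outlet amounts (n = n₀ + Σ ν·ξ):
  A: 521 − 1(402.2) = 118.8
  B: 0 + 1(402.2) − 2(51.11) = 300
  F: 0 + 1(51.11) = 51.11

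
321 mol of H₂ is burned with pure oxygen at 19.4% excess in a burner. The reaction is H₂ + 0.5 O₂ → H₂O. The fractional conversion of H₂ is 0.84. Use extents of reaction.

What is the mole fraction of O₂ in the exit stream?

0.15

Stoichiometric O₂ = 0.5 × 321 = 160.5 mol; O₂ fed = 160.5 × 1.194 = 191.6 mol.
Fuel reacted = 0.84 × 321 → ξ = 269.6 mol.
Outlet (n = n₀ + ν ξ):
  H₂: 321 − 1(269.6) = 51.36
  O₂: 191.6 − 0.5(269.6) = 56.82
  H₂O: 0 + 1(269.6) = 269.6
Total out = 377.8 mol; y_O₂ = 56.82 / 377.8 = 0.1504.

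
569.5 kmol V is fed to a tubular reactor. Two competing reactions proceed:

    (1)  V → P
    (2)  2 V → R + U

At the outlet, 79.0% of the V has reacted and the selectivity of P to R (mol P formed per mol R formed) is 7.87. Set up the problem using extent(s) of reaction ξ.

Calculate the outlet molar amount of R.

45.6 kmol

Conversion of V: V consumed = 0.79 × 569.5 = 449.9 kmol = 1ξ₁ + 2ξ₂.
Selectivity: 1ξ₁ / (1ξ₂) = 7.87 → ξ₁ = 7.87 ξ₂.
Substitute: (1·7.87 + 2) ξ₂ = 449.9 → ξ₂ = 45.58 kmol, ξ₁ = 358.7 kmol.
Outlet amounts (n = n₀ + Σ ν·ξ):
  V: 569.5 − 1(358.7) − 2(45.58) = 119.6
  P: 0 + 1(358.7) = 358.7
  R: 0 + 1(45.58) = 45.58
  U: 0 + 1(45.58) = 45.58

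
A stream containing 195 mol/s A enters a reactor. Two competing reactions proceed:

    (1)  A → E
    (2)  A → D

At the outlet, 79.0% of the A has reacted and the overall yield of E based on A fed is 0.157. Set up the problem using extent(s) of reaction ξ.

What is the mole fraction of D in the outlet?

0.633

Yield of E: 1ξ₁ / 195 = 0.157 → ξ₁ = 30.61 mol/s.
Conversion of A: 1ξ₁ + 1ξ₂ = 0.79 × 195 = 154.1 → ξ₂ = 123.4 mol/s.
Outlet amounts (n = n₀ + Σ ν·ξ):
  A: 195 − 1(30.61) − 1(123.4) = 40.95
  E: 0 + 1(30.61) = 30.61
  D: 0 + 1(123.4) = 123.4
Total out = 195 mol/s; y_D = 123.4 / 195 = 0.633.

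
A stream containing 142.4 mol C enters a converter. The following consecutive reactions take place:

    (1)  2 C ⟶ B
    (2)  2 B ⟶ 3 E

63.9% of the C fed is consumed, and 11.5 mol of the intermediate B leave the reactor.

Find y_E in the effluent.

0.448

Conversion of C: C consumed = 2ξ₁ = 0.639 × 142.4 → ξ₁ = 45.5 mol.
B balance: n_B = 0 + 1ξ₁ − 2ξ₂ = 11.5 → ξ₂ = (1·45.5 − 11.5)/2 = 17 mol.
Outlet amounts (n = n₀ + Σ ν·ξ):
  C: 142.4 − 2(45.5) = 51.41
  B: 0 + 1(45.5) − 2(17) = 11.5
  E: 0 + 3(17) = 51
Total out = 113.9 mol; y_E = 51 / 113.9 = 0.4477.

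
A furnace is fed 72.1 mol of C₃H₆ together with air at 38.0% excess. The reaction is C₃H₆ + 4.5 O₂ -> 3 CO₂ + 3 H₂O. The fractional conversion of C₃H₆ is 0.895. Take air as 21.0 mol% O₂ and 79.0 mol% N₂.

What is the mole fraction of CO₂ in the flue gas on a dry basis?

0.0948

Stoichiometric O₂ = 4.5 × 72.1 = 324.4 mol; O₂ fed = 324.4 × 1.380 = 447.7 mol.
N₂ fed = 447.7 × 79/21 = 1684 mol.
Fuel reacted = 0.895 × 72.1 → ξ = 64.53 mol.
Outlet (n = n₀ + ν ξ):
  C₃H₆: 72.1 − 1(64.53) = 7.57
  O₂: 447.7 − 4.5(64.53) = 157.4
  N₂: 1684 (inert)
  CO₂: 0 + 3(64.53) = 193.6
  H₂O: 0 + 3(64.53) = 193.6
Dry total = 2043 mol; y_CO₂ (dry) = 193.6 / 2043 = 0.09476.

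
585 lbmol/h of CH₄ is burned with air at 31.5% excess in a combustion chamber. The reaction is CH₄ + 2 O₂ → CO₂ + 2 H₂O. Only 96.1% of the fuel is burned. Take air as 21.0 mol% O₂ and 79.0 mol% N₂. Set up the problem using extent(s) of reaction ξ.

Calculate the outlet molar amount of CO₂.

562 lbmol/h

Stoichiometric O₂ = 2 × 585 = 1170 lbmol/h; O₂ fed = 1170 × 1.315 = 1539 lbmol/h.
N₂ fed = 1539 × 79/21 = 5788 lbmol/h.
Fuel reacted = 0.961 × 585 → ξ = 562.2 lbmol/h.
Outlet (n = n₀ + ν ξ):
  CH₄: 585 − 1(562.2) = 22.82
  O₂: 1539 − 2(562.2) = 414.2
  N₂: 5788 (inert)
  CO₂: 0 + 1(562.2) = 562.2
  H₂O: 0 + 2(562.2) = 1124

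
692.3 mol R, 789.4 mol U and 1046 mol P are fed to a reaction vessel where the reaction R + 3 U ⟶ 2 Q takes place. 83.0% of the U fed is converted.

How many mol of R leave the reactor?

474 mol

U reacted = 0.83 × 789.4 = 655.2 mol; ν_U = −3, so ξ = 655.2/3 = 218.4 mol.
Outlet amounts (n = n₀ + ν ξ):
  R: 692.3 − 1(218.4) = 473.9
  U: 789.4 − 3(218.4) = 134.2
  Q: 0 + 2(218.4) = 436.8
  P: 1046 (inert)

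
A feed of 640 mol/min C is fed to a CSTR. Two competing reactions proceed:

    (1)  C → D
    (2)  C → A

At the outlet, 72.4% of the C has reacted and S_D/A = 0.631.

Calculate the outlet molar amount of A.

284 mol/min

Conversion of C: C consumed = 0.724 × 640 = 463.4 mol/min = 1ξ₁ + 1ξ₂.
Selectivity: 1ξ₁ / (1ξ₂) = 0.631 → ξ₁ = 0.631 ξ₂.
Substitute: (1·0.631 + 1) ξ₂ = 463.4 → ξ₂ = 284.1 mol/min, ξ₁ = 179.3 mol/min.
Outlet amounts (n = n₀ + Σ ν·ξ):
  C: 640 − 1(179.3) − 1(284.1) = 176.6
  D: 0 + 1(179.3) = 179.3
  A: 0 + 1(284.1) = 284.1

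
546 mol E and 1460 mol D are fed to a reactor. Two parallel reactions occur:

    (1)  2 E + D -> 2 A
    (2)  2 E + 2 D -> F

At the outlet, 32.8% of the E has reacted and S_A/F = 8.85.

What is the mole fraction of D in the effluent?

Conversion of E: E consumed = 0.328 × 546 = 179.1 mol = 2ξ₁ + 2ξ₂.
Selectivity: 2ξ₁ / (1ξ₂) = 8.85 → ξ₁ = 4.425 ξ₂.
Substitute: (2·4.425 + 2) ξ₂ = 179.1 → ξ₂ = 16.51 mol, ξ₁ = 73.04 mol.
Outlet amounts (n = n₀ + Σ ν·ξ):
  E: 546 − 2(73.04) − 2(16.51) = 366.9
  D: 1460 − 1(73.04) − 2(16.51) = 1354
  A: 0 + 2(73.04) = 146.1
  F: 0 + 1(16.51) = 16.51
Total out = 1883 mol; y_D = 1354 / 1883 = 0.7189.

0.719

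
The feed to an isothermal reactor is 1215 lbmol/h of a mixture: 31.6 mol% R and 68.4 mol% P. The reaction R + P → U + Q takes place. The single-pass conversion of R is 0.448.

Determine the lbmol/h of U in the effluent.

172 lbmol/h

R reacted = 0.448 × 383.9 = 172 lbmol/h; ν_R = −1, so ξ = 172/1 = 172 lbmol/h.
Outlet amounts (n = n₀ + ν ξ):
  R: 383.9 − 1(172) = 211.9
  P: 831.1 − 1(172) = 659.1
  U: 0 + 1(172) = 172
  Q: 0 + 1(172) = 172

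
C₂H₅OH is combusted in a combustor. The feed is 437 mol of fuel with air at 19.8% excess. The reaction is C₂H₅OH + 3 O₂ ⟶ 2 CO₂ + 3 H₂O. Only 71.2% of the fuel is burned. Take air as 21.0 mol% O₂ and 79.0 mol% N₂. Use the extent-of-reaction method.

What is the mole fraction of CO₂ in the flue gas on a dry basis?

Stoichiometric O₂ = 3 × 437 = 1311 mol; O₂ fed = 1311 × 1.198 = 1571 mol.
N₂ fed = 1571 × 79/21 = 5908 mol.
Fuel reacted = 0.712 × 437 → ξ = 311.1 mol.
Outlet (n = n₀ + ν ξ):
  C₂H₅OH: 437 − 1(311.1) = 125.9
  O₂: 1571 − 3(311.1) = 637.1
  N₂: 5908 (inert)
  CO₂: 0 + 2(311.1) = 622.3
  H₂O: 0 + 3(311.1) = 933.4
Dry total = 7294 mol; y_CO₂ (dry) = 622.3 / 7294 = 0.08532.

0.0853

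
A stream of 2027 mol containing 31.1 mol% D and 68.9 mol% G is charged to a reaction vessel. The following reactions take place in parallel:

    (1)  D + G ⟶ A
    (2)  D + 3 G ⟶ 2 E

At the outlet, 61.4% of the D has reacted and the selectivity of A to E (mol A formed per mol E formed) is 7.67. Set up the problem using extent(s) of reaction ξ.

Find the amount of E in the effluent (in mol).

47.4 mol

Conversion of D: D consumed = 0.614 × 630.4 = 387.1 mol = 1ξ₁ + 1ξ₂.
Selectivity: 1ξ₁ / (2ξ₂) = 7.67 → ξ₁ = 15.34 ξ₂.
Substitute: (1·15.34 + 1) ξ₂ = 387.1 → ξ₂ = 23.69 mol, ξ₁ = 363.4 mol.
Outlet amounts (n = n₀ + Σ ν·ξ):
  D: 630.4 − 1(363.4) − 1(23.69) = 243.3
  G: 1397 − 1(363.4) − 3(23.69) = 962.2
  A: 0 + 1(363.4) = 363.4
  E: 0 + 2(23.69) = 47.38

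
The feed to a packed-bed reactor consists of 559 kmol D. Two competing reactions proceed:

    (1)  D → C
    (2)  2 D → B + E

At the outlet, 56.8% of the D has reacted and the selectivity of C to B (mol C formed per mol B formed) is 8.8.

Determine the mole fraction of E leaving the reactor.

0.0526

Conversion of D: D consumed = 0.568 × 559 = 317.5 kmol = 1ξ₁ + 2ξ₂.
Selectivity: 1ξ₁ / (1ξ₂) = 8.8 → ξ₁ = 8.8 ξ₂.
Substitute: (1·8.8 + 2) ξ₂ = 317.5 → ξ₂ = 29.4 kmol, ξ₁ = 258.7 kmol.
Outlet amounts (n = n₀ + Σ ν·ξ):
  D: 559 − 1(258.7) − 2(29.4) = 241.5
  C: 0 + 1(258.7) = 258.7
  B: 0 + 1(29.4) = 29.4
  E: 0 + 1(29.4) = 29.4
Total out = 559 kmol; y_E = 29.4 / 559 = 0.05259.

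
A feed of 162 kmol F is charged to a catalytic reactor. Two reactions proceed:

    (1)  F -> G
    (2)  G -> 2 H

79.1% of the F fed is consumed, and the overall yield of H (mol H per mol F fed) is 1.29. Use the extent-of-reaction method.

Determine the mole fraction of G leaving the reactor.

Conversion of F: F consumed = 1ξ₁ = 0.791 × 162 → ξ₁ = 128.1 kmol.
Yield of H: 2ξ₂ / 162 = 1.29 → ξ₂ = 104.5 kmol.
Outlet amounts (n = n₀ + Σ ν·ξ):
  F: 162 − 1(128.1) = 33.86
  G: 0 + 1(128.1) − 1(104.5) = 23.65
  H: 0 + 2(104.5) = 209
Total out = 266.5 kmol; y_G = 23.65 / 266.5 = 0.08875.

0.0888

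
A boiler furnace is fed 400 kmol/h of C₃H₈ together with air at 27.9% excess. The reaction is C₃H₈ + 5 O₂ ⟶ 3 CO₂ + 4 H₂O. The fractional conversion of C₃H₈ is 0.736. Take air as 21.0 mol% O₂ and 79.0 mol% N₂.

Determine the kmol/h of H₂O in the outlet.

Stoichiometric O₂ = 5 × 400 = 2000 kmol/h; O₂ fed = 2000 × 1.279 = 2558 kmol/h.
N₂ fed = 2558 × 79/21 = 9623 kmol/h.
Fuel reacted = 0.736 × 400 → ξ = 294.4 kmol/h.
Outlet (n = n₀ + ν ξ):
  C₃H₈: 400 − 1(294.4) = 105.6
  O₂: 2558 − 5(294.4) = 1086
  N₂: 9623 (inert)
  CO₂: 0 + 3(294.4) = 883.2
  H₂O: 0 + 4(294.4) = 1178

1180 kmol/h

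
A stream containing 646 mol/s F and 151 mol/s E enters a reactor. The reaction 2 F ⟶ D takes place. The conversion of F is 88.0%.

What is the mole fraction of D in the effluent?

F reacted = 0.88 × 646 = 568.5 mol/s; ν_F = −2, so ξ = 568.5/2 = 284.2 mol/s.
Outlet amounts (n = n₀ + ν ξ):
  F: 646 − 2(284.2) = 77.52
  D: 0 + 1(284.2) = 284.2
  E: 151 (inert)
Total out = 512.8 mol/s; y_D = 284.2 / 512.8 = 0.5543.

0.554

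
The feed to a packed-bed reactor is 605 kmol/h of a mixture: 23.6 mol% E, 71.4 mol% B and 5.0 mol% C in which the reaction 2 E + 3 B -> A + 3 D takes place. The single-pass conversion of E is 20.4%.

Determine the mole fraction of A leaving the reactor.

0.0247

E reacted = 0.204 × 142.8 = 29.13 kmol/h; ν_E = −2, so ξ = 29.13/2 = 14.56 kmol/h.
Outlet amounts (n = n₀ + ν ξ):
  E: 142.8 − 2(14.56) = 113.7
  B: 432 − 3(14.56) = 388.3
  A: 0 + 1(14.56) = 14.56
  D: 0 + 3(14.56) = 43.69
  C: 30.25 (inert)
Total out = 590.4 kmol/h; y_A = 14.56 / 590.4 = 0.02467.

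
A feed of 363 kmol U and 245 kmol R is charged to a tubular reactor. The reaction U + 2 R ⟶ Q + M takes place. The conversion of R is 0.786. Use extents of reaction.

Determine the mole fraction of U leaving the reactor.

0.521

R reacted = 0.786 × 245 = 192.6 kmol; ν_R = −2, so ξ = 192.6/2 = 96.29 kmol.
Outlet amounts (n = n₀ + ν ξ):
  U: 363 − 1(96.29) = 266.7
  R: 245 − 2(96.29) = 52.43
  Q: 0 + 1(96.29) = 96.29
  M: 0 + 1(96.29) = 96.29
Total out = 511.7 kmol; y_U = 266.7 / 511.7 = 0.5212.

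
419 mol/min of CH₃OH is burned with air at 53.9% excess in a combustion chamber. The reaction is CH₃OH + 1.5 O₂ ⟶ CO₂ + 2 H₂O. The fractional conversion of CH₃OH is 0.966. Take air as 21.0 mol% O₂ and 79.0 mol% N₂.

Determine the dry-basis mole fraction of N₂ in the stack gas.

0.824

Stoichiometric O₂ = 1.5 × 419 = 628.5 mol/min; O₂ fed = 628.5 × 1.539 = 967.3 mol/min.
N₂ fed = 967.3 × 79/21 = 3639 mol/min.
Fuel reacted = 0.966 × 419 → ξ = 404.8 mol/min.
Outlet (n = n₀ + ν ξ):
  CH₃OH: 419 − 1(404.8) = 14.25
  O₂: 967.3 − 1.5(404.8) = 360.1
  N₂: 3639 (inert)
  CO₂: 0 + 1(404.8) = 404.8
  H₂O: 0 + 2(404.8) = 809.5
Dry total = 4418 mol/min; y_N₂ (dry) = 3639 / 4418 = 0.8236.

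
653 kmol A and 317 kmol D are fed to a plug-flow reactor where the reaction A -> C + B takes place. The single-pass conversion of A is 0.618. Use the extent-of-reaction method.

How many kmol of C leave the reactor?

A reacted = 0.618 × 653 = 403.6 kmol; ν_A = −1, so ξ = 403.6/1 = 403.6 kmol.
Outlet amounts (n = n₀ + ν ξ):
  A: 653 − 1(403.6) = 249.4
  C: 0 + 1(403.6) = 403.6
  B: 0 + 1(403.6) = 403.6
  D: 317 (inert)

404 kmol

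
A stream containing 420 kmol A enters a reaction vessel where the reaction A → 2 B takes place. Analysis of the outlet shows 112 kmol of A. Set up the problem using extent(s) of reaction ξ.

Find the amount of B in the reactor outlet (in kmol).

For A: n = n₀ − 1ξ → 112 = 420 − 1ξ, giving ξ = 308 kmol.
Outlet amounts (n = n₀ + ν ξ):
  A: 420 − 1(308) = 112
  B: 0 + 2(308) = 616

616 kmol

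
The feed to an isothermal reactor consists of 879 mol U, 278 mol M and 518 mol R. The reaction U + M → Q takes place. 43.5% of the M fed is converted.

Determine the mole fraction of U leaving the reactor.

0.488

M reacted = 0.435 × 278 = 120.9 mol; ν_M = −1, so ξ = 120.9/1 = 120.9 mol.
Outlet amounts (n = n₀ + ν ξ):
  U: 879 − 1(120.9) = 758.1
  M: 278 − 1(120.9) = 157.1
  Q: 0 + 1(120.9) = 120.9
  R: 518 (inert)
Total out = 1554 mol; y_U = 758.1 / 1554 = 0.4878.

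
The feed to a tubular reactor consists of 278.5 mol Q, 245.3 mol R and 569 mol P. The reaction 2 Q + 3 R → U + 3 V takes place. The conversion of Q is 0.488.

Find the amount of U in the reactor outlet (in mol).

Q reacted = 0.488 × 278.5 = 135.9 mol; ν_Q = −2, so ξ = 135.9/2 = 67.95 mol.
Outlet amounts (n = n₀ + ν ξ):
  Q: 278.5 − 2(67.95) = 142.6
  R: 245.3 − 3(67.95) = 41.44
  U: 0 + 1(67.95) = 67.95
  V: 0 + 3(67.95) = 203.9
  P: 569 (inert)

68 mol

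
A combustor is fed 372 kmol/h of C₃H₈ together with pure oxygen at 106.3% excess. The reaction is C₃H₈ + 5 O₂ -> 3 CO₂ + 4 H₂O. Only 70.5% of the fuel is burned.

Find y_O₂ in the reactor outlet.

Stoichiometric O₂ = 5 × 372 = 1860 kmol/h; O₂ fed = 1860 × 2.063 = 3837 kmol/h.
Fuel reacted = 0.705 × 372 → ξ = 262.3 kmol/h.
Outlet (n = n₀ + ν ξ):
  C₃H₈: 372 − 1(262.3) = 109.7
  O₂: 3837 − 5(262.3) = 2526
  CO₂: 0 + 3(262.3) = 786.8
  H₂O: 0 + 4(262.3) = 1049
Total out = 4471 kmol/h; y_O₂ = 2526 / 4471 = 0.5649.

0.565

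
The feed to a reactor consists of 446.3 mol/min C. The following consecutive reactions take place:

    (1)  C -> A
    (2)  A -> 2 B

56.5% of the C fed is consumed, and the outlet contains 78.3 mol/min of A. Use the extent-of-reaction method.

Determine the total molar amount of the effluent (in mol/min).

Conversion of C: C consumed = 1ξ₁ = 0.565 × 446.3 → ξ₁ = 252.2 mol/min.
A balance: n_A = 0 + 1ξ₁ − 1ξ₂ = 78.3 → ξ₂ = (1·252.2 − 78.3)/1 = 173.9 mol/min.
Outlet amounts (n = n₀ + Σ ν·ξ):
  C: 446.3 − 1(252.2) = 194.1
  A: 0 + 1(252.2) − 1(173.9) = 78.3
  B: 0 + 2(173.9) = 347.7
Total out = 194.1 + 78.3 + 347.7 = 620.2 mol/min.

620 mol/min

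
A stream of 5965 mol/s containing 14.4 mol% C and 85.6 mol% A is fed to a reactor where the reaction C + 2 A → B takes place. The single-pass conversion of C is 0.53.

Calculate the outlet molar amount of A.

C reacted = 0.53 × 859 = 455.2 mol/s; ν_C = −1, so ξ = 455.2/1 = 455.2 mol/s.
Outlet amounts (n = n₀ + ν ξ):
  C: 859 − 1(455.2) = 403.7
  A: 5106 − 2(455.2) = 4196
  B: 0 + 1(455.2) = 455.2

4200 mol/s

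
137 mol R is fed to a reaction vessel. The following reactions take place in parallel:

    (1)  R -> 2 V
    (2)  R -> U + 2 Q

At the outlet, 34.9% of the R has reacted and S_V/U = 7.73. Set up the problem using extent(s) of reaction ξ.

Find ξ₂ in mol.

Conversion of R: R consumed = 0.349 × 137 = 47.81 mol = 1ξ₁ + 1ξ₂.
Selectivity: 2ξ₁ / (1ξ₂) = 7.73 → ξ₁ = 3.865 ξ₂.
Substitute: (1·3.865 + 1) ξ₂ = 47.81 → ξ₂ = 9.828 mol, ξ₁ = 37.99 mol.
Outlet amounts (n = n₀ + Σ ν·ξ):
  R: 137 − 1(37.99) − 1(9.828) = 89.19
  V: 0 + 2(37.99) = 75.97
  U: 0 + 1(9.828) = 9.828
  Q: 0 + 2(9.828) = 19.66

ξ₂ = 9.83 mol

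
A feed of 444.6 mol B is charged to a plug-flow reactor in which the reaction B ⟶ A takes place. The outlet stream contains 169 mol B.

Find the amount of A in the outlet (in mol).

For B: n = n₀ − 1ξ → 169 = 444.6 − 1ξ, giving ξ = 275.6 mol.
Outlet amounts (n = n₀ + ν ξ):
  B: 444.6 − 1(275.6) = 169
  A: 0 + 1(275.6) = 275.6

276 mol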